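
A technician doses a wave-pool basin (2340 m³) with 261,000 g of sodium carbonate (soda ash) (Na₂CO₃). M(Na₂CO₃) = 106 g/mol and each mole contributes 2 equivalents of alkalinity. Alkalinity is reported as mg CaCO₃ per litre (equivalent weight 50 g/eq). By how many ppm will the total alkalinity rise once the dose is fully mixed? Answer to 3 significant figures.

105 ppm

Volume: 2340 m³ = 2,340,000 L.
Moles of Na₂CO₃: 261,000 g ÷ 106 g/mol = 2462 mol → 4925 eq of alkalinity.
As CaCO₃: 4925 eq × 50 g/eq = 246,200 g.
Rise: 246,200 g / 2,340,000 L × 1000 = 105.2 mg/L.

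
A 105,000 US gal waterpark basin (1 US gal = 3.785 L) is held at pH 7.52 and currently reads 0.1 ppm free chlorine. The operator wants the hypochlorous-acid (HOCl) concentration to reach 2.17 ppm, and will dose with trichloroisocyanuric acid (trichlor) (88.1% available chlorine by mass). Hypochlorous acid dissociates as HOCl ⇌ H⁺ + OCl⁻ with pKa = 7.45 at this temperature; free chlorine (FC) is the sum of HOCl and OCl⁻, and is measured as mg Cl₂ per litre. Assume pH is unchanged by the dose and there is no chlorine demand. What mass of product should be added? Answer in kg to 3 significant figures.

2.08 kg

Volume: 105,000 US gal × 3.785 L/gal = 397,425 L.
[OCl⁻]/[HOCl] = 10^(pH − pKa) = 10^(7.52 − 7.45) = 1.175; fraction as HOCl = 1/(1 + 1.175) = 0.4598.
Free chlorine required for 2.17 ppm HOCl: 2.17 / 0.4598 = 4.72 ppm.
FC to add: 4.72 − 0.1 = 4.62 mg/L as Cl₂.
Cl₂ equivalent: 4.62 mg/L × 397,425 L = 1836 g.
Product at 88.1% available Cl: 1836 / 0.881 = 2084 g.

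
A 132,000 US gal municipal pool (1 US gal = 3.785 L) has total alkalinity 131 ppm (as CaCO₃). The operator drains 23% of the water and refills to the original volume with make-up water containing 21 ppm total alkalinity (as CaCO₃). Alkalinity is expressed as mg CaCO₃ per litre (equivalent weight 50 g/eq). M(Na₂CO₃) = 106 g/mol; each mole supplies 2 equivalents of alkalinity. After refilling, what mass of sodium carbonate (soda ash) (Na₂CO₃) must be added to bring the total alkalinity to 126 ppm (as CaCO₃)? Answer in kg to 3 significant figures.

10.8 kg

Volume: 132,000 US gal × 3.785 L/gal = 499,620 L.
After draining 23% and refilling: 131 × 0.77 + 21 × 0.23 = 105.7 ppm.
Deficit to target: 126 − 105.7 = 20.3 mg/L.
As CaCO₃: 20.3 mg/L × 499,620 L = 10,140 g; ÷ 50 g/eq ÷ 2 = 101.4 mol Na₂CO₃.
Mass: 101.4 × 106 = 10,750 g.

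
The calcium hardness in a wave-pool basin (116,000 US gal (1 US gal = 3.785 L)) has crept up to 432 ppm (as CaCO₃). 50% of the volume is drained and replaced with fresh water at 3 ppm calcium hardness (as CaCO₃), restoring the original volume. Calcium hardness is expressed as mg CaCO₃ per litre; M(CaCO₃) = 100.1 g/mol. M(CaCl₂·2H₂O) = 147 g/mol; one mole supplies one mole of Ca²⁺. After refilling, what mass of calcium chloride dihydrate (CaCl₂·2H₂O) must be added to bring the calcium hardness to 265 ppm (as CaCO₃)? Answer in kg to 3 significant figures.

30.6 kg

Volume: 116,000 US gal × 3.785 L/gal = 439,060 L.
After draining 50% and refilling: 432 × 0.50 + 3 × 0.50 = 217.5 ppm.
Deficit to target: 265 − 217.5 = 47.5 mg/L.
As CaCO₃: 47.5 mg/L × 439,060 L = 20,860 g; ÷ 100.1 = 208.3 mol Ca²⁺.
Mass: 208.3 × 147 = 30,630 g.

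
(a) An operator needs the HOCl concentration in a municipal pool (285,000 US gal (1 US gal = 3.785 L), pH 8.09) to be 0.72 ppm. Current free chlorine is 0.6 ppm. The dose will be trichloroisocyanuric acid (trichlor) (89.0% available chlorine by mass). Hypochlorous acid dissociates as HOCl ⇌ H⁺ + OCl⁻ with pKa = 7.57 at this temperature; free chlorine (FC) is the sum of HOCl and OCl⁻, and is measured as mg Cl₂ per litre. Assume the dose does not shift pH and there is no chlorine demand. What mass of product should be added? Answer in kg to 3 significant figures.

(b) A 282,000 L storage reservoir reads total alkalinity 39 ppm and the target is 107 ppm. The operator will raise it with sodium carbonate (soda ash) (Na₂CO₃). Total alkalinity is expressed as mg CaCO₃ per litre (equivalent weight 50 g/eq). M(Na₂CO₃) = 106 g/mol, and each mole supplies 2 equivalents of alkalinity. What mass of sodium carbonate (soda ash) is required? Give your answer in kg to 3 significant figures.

(a) Volume: 285,000 US gal × 3.785 L/gal = 1,078,725 L.
(a) [OCl⁻]/[HOCl] = 10^(pH − pKa) = 10^(8.09 − 7.57) = 3.311; fraction as HOCl = 1/(1 + 3.311) = 0.2319.
(a) Free chlorine required for 0.72 ppm HOCl: 0.72 / 0.2319 = 3.104 ppm.
(a) FC to add: 3.104 − 0.6 = 2.504 mg/L as Cl₂.
(a) Cl₂ equivalent: 2.504 mg/L × 1,078,725 L = 2701 g.
(a) Product at 89.0% available Cl: 2701 / 0.89 = 3035 g.

(b) Alkalinity to add: (107 − 39) = 68 mg/L as CaCO₃ × 282,000 L = 19,180 g as CaCO₃.
(b) Equivalents: 19,180 g ÷ 50 g/eq = 383.5 eq.
(b) Each mole of Na₂CO₃ supplies 2 eq, so 383.5 / 2 = 191.8 mol.
(b) Mass: 191.8 mol × 106 g/mol = 20,330 g.

(a) 3.04 kg; (b) 20.3 kg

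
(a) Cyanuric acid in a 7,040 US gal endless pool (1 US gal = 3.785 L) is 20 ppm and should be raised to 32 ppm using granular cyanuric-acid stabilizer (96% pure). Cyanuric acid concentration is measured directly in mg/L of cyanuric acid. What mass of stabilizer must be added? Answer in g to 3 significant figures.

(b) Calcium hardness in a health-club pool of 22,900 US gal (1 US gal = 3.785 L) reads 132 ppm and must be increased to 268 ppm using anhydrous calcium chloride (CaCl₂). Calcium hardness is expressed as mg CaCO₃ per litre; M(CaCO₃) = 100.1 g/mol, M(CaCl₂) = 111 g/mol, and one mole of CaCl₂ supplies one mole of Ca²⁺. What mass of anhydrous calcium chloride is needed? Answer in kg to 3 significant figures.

(a) Volume: 7,040 US gal × 3.785 L/gal = 26,646 L.
(a) CYA to add: (32 − 20) = 12 mg/L × 26,646 L = 319.8 g cyanuric acid.
(a) At 96% purity: 319.8 / 0.96 = 333.1 g product.

(b) Volume: 22,900 US gal × 3.785 L/gal = 86,676 L.
(b) Hardness to add: (268 − 132) = 136 mg/L as CaCO₃ × 86,676 L = 11,790 g as CaCO₃.
(b) Moles of Ca²⁺ (1 mol Ca²⁺ ≡ 1 mol CaCO₃): 11,790 / 100.1 g/mol = 117.8 mol.
(b) Mass of CaCl₂: 117.8 × 111 = 13,070 g.

(a) 333 g; (b) 13.1 kg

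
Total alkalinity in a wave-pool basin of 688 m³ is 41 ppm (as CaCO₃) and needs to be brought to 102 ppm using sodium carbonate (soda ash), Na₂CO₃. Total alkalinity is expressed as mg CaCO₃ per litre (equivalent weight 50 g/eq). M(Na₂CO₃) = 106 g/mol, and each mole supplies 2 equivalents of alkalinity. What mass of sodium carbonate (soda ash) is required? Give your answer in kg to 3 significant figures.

44.5 kg

Volume: 688 m³ = 688,000 L.
Alkalinity to add: (102 − 41) = 61 mg/L as CaCO₃ × 688,000 L = 41,970 g as CaCO₃.
Equivalents: 41,970 g ÷ 50 g/eq = 839.4 eq.
Each mole of Na₂CO₃ supplies 2 eq, so 839.4 / 2 = 419.7 mol.
Mass: 419.7 mol × 106 g/mol = 44,490 g.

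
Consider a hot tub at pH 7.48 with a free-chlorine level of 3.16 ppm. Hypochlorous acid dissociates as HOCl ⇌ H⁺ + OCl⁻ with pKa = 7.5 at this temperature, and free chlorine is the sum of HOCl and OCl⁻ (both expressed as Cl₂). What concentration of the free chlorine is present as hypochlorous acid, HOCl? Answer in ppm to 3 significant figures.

[OCl⁻]/[HOCl] = 10^(pH − pKa) = 10^(7.48 − 7.5) = 10^-0.02 = 0.955.
Fraction as HOCl = 1 / (1 + 0.955) = 0.5115.
HOCl = 0.5115 × 3.16 ppm = 1.616 ppm.

1.62 ppm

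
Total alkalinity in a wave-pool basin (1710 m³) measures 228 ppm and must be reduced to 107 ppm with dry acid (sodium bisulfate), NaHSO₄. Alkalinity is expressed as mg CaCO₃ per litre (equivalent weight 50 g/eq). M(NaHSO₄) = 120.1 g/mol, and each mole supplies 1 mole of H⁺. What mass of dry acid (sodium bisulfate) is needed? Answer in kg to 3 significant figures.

497 kg

Volume: 1710 m³ = 1,710,000 L.
Alkalinity to neutralize: (228 − 107) = 121 mg/L as CaCO₃ × 1,710,000 L = 206,900 g as CaCO₃.
Equivalents of H⁺ required: 206,900 ÷ 50 g/eq = 4138 eq = 4138 mol NaHSO₄.
Mass of NaHSO₄: 4138 × 120.1 = 497,000 g.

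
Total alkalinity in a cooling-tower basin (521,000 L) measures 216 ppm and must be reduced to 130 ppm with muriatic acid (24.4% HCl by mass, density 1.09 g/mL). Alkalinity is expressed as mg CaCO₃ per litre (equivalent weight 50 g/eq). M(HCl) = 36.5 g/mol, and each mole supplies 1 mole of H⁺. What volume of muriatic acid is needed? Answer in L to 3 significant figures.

Alkalinity to neutralize: (216 − 130) = 86 mg/L as CaCO₃ × 521,000 L = 44,810 g as CaCO₃.
Equivalents of H⁺ required: 44,810 ÷ 50 g/eq = 896.1 eq = 896.1 mol HCl.
Mass of HCl: 896.1 × 36.5 = 32,710 g.
Mass of 24.4% solution: 32,710 / 0.244 = 134,100 g.
Volume: 134,100 g ÷ 1.09 g/mL = 123,000 mL.

123 L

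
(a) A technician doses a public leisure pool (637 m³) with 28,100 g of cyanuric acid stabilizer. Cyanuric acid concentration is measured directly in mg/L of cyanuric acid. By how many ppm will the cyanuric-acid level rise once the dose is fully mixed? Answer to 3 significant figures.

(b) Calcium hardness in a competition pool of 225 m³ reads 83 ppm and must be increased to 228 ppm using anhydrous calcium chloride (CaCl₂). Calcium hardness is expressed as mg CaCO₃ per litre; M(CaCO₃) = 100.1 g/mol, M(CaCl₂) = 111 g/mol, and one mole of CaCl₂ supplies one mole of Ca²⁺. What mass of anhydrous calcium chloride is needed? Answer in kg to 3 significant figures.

(a) Volume: 637 m³ = 637,000 L.
(a) Rise: 28,100 g / 637,000 L × 1000 = 44.11 mg/L.

(b) Volume: 225 m³ = 225,000 L.
(b) Hardness to add: (228 − 83) = 145 mg/L as CaCO₃ × 225,000 L = 32,620 g as CaCO₃.
(b) Moles of Ca²⁺ (1 mol Ca²⁺ ≡ 1 mol CaCO₃): 32,620 / 100.1 g/mol = 325.9 mol.
(b) Mass of CaCl₂: 325.9 × 111 = 36,180 g.

(a) 44.1 ppm; (b) 36.2 kg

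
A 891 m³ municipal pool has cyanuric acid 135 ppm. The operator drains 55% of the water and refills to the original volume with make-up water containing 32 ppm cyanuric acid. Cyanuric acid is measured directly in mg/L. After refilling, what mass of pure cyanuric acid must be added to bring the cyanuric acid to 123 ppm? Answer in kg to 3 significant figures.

39.8 kg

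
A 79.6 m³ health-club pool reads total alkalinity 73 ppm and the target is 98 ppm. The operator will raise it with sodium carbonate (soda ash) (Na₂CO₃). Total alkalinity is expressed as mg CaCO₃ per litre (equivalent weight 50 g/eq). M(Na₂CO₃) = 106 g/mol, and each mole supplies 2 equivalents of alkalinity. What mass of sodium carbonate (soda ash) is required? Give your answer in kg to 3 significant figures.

Volume: 79.6 m³ = 79,600 L.
Alkalinity to add: (98 − 73) = 25 mg/L as CaCO₃ × 79,600 L = 1990 g as CaCO₃.
Equivalents: 1990 g ÷ 50 g/eq = 39.8 eq.
Each mole of Na₂CO₃ supplies 2 eq, so 39.8 / 2 = 19.9 mol.
Mass: 19.9 mol × 106 g/mol = 2109 g.

2.11 kg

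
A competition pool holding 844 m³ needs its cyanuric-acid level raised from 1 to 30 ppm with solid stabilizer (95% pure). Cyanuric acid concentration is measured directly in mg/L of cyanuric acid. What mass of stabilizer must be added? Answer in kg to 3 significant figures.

Volume: 844 m³ = 844,000 L.
CYA to add: (30 − 1) = 29 mg/L × 844,000 L = 24,480 g cyanuric acid.
At 95% purity: 24,480 / 0.95 = 25,760 g product.

25.8 kg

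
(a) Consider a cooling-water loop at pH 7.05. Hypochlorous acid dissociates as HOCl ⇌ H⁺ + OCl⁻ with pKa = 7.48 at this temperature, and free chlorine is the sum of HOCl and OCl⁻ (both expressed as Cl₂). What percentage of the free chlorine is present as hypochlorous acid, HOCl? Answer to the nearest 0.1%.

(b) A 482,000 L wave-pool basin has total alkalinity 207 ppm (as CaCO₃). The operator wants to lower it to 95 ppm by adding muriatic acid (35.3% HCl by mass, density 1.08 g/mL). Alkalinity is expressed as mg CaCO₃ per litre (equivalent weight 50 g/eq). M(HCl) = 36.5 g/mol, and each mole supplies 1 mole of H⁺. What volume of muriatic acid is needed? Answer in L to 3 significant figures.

(a) [OCl⁻]/[HOCl] = 10^(pH − pKa) = 10^(7.05 − 7.48) = 10^-0.43 = 0.3715.
(a) Fraction as HOCl = 1 / (1 + 0.3715) = 0.7291.

(b) Alkalinity to neutralize: (207 − 95) = 112 mg/L as CaCO₃ × 482,000 L = 53,980 g as CaCO₃.
(b) Equivalents of H⁺ required: 53,980 ÷ 50 g/eq = 1080 eq = 1080 mol HCl.
(b) Mass of HCl: 1080 × 36.5 = 39,410 g.
(b) Mass of 35.3% solution: 39,410 / 0.353 = 111,600 g.
(b) Volume: 111,600 g ÷ 1.08 g/mL = 103,400 mL.

(a) 72.9%; (b) 103 L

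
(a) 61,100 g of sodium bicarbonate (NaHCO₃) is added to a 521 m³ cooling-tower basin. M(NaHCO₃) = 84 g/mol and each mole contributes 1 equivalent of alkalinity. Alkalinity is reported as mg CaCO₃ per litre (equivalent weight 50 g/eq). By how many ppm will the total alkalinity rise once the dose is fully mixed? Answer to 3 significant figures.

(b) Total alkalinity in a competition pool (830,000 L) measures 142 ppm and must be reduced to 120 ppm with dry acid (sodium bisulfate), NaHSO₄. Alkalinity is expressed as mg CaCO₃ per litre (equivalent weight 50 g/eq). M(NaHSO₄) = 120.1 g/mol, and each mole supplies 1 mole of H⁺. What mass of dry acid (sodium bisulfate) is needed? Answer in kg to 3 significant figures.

(a) Volume: 521 m³ = 521,000 L.
(a) Moles of NaHCO₃: 61,100 g ÷ 84 g/mol = 727.4 mol → 727.4 eq of alkalinity.
(a) As CaCO₃: 727.4 eq × 50 g/eq = 36,370 g.
(a) Rise: 36,370 g / 521,000 L × 1000 = 69.81 mg/L.

(b) Alkalinity to neutralize: (142 − 120) = 22 mg/L as CaCO₃ × 830,000 L = 18,260 g as CaCO₃.
(b) Equivalents of H⁺ required: 18,260 ÷ 50 g/eq = 365.2 eq = 365.2 mol NaHSO₄.
(b) Mass of NaHSO₄: 365.2 × 120.1 = 43,860 g.

(a) 69.8 ppm; (b) 43.9 kg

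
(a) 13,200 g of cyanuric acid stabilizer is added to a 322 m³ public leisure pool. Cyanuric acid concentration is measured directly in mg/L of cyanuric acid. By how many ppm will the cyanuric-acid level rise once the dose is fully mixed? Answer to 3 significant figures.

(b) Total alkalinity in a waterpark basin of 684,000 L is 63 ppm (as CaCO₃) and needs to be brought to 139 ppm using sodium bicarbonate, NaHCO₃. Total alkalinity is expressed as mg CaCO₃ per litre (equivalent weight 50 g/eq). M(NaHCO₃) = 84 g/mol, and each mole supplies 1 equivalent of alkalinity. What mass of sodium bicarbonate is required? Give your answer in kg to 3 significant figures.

(a) 41.0 ppm; (b) 87.3 kg

(a) Volume: 322 m³ = 322,000 L.
(a) Rise: 13,200 g / 322,000 L × 1000 = 40.99 mg/L.

(b) Alkalinity to add: (139 − 63) = 76 mg/L as CaCO₃ × 684,000 L = 51,980 g as CaCO₃.
(b) Equivalents: 51,980 g ÷ 50 g/eq = 1040 eq.
(b) NaHCO₃ supplies 1 eq per mole → 1040 mol.
(b) Mass: 1040 mol × 84 g/mol = 87,330 g.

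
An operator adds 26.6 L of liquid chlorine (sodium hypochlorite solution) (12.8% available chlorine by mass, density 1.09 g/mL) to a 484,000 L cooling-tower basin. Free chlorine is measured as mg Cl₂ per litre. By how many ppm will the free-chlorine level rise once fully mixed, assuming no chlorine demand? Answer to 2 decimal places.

7.67 ppm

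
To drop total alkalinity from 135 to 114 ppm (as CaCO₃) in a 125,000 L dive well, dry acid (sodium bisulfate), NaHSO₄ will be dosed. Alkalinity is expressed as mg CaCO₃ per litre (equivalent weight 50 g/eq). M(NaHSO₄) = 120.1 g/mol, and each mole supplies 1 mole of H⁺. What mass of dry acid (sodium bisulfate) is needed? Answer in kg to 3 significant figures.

Alkalinity to neutralize: (135 − 114) = 21 mg/L as CaCO₃ × 125,000 L = 2625 g as CaCO₃.
Equivalents of H⁺ required: 2625 ÷ 50 g/eq = 52.5 eq = 52.5 mol NaHSO₄.
Mass of NaHSO₄: 52.5 × 120.1 = 6305 g.

6.31 kg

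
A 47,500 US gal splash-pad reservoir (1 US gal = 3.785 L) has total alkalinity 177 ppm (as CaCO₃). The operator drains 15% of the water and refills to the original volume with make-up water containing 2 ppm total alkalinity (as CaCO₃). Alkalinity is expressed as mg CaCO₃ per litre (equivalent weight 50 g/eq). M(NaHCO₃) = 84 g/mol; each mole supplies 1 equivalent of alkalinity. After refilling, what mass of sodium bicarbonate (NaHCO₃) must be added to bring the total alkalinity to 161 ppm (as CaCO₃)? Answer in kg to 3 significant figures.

Volume: 47,500 US gal × 3.785 L/gal = 179,788 L.
After draining 15% and refilling: 177 × 0.85 + 2 × 0.15 = 150.75 ppm.
Deficit to target: 161 − 150.75 = 10.25 mg/L.
As CaCO₃: 10.25 mg/L × 179,788 L = 1843 g; ÷ 50 g/eq ÷ 1 = 36.86 mol NaHCO₃.
Mass: 36.86 × 84 = 3096 g.

3.10 kg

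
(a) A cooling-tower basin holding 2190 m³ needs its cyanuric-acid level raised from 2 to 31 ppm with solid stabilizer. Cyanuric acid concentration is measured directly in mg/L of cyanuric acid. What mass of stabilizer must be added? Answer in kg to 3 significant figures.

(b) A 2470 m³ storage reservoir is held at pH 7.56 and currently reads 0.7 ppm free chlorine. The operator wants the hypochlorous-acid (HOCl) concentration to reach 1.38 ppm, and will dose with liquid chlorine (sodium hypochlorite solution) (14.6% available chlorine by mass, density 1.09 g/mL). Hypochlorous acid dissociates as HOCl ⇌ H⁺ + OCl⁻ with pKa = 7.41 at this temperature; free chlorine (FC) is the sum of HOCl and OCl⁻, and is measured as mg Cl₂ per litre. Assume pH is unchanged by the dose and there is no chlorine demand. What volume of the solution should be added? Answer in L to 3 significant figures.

(a) Volume: 2190 m³ = 2,190,000 L.
(a) CYA to add: (31 − 2) = 29 mg/L × 2,190,000 L = 63,510 g cyanuric acid.

(b) Volume: 2470 m³ = 2,470,000 L.
(b) [OCl⁻]/[HOCl] = 10^(pH − pKa) = 10^(7.56 − 7.41) = 1.413; fraction as HOCl = 1/(1 + 1.413) = 0.4145.
(b) Free chlorine required for 1.38 ppm HOCl: 1.38 / 0.4145 = 3.329 ppm.
(b) FC to add: 3.329 − 0.7 = 2.629 mg/L as Cl₂.
(b) Cl₂ equivalent: 2.629 mg/L × 2,470,000 L = 6494 g.
(b) Product at 14.6% available Cl: 6494 / 0.146 = 44,480 g.
(b) Volume: 44,480 g ÷ 1.09 g/mL = 40,810 mL.

(a) 63.5 kg; (b) 40.8 L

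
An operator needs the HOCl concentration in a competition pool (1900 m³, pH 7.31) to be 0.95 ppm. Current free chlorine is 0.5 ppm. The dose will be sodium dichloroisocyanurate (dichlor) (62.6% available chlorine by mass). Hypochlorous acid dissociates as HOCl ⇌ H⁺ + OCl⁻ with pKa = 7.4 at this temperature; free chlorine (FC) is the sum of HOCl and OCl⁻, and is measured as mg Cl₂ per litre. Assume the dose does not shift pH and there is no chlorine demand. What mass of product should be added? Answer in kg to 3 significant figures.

3.71 kg

Volume: 1900 m³ = 1,900,000 L.
[OCl⁻]/[HOCl] = 10^(pH − pKa) = 10^(7.31 − 7.4) = 0.8128; fraction as HOCl = 1/(1 + 0.8128) = 0.5516.
Free chlorine required for 0.95 ppm HOCl: 0.95 / 0.5516 = 1.722 ppm.
FC to add: 1.722 − 0.5 = 1.222 mg/L as Cl₂.
Cl₂ equivalent: 1.222 mg/L × 1,900,000 L = 2322 g.
Product at 62.6% available Cl: 2322 / 0.626 = 3710 g.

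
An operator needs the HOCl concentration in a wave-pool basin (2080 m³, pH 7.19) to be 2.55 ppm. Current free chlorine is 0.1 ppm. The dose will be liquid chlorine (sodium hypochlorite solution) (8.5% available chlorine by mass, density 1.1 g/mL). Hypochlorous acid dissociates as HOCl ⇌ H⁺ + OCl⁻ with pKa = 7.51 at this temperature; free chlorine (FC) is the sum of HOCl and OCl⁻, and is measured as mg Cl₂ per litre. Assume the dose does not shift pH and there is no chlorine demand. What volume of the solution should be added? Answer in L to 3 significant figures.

81.7 L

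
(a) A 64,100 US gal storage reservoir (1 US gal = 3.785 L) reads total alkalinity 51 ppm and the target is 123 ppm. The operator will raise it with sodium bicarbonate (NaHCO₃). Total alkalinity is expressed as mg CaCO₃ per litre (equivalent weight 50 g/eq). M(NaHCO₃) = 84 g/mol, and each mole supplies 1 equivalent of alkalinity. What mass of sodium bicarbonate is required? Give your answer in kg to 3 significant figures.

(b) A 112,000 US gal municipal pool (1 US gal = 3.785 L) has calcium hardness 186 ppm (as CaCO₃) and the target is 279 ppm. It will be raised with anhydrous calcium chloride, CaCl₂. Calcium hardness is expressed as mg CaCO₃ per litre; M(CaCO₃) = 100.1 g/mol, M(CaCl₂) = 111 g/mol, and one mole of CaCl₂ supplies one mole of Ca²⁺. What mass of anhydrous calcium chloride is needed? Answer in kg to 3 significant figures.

(a) Volume: 64,100 US gal × 3.785 L/gal = 242,618 L.
(a) Alkalinity to add: (123 − 51) = 72 mg/L as CaCO₃ × 242,618 L = 17,470 g as CaCO₃.
(a) Equivalents: 17,470 g ÷ 50 g/eq = 349.4 eq.
(a) NaHCO₃ supplies 1 eq per mole → 349.4 mol.
(a) Mass: 349.4 mol × 84 g/mol = 29,350 g.

(b) Volume: 112,000 US gal × 3.785 L/gal = 423,920 L.
(b) Hardness to add: (279 − 186) = 93 mg/L as CaCO₃ × 423,920 L = 39,420 g as CaCO₃.
(b) Moles of Ca²⁺ (1 mol Ca²⁺ ≡ 1 mol CaCO₃): 39,420 / 100.1 g/mol = 393.9 mol.
(b) Mass of CaCl₂: 393.9 × 111 = 43,720 g.

(a) 29.3 kg; (b) 43.7 kg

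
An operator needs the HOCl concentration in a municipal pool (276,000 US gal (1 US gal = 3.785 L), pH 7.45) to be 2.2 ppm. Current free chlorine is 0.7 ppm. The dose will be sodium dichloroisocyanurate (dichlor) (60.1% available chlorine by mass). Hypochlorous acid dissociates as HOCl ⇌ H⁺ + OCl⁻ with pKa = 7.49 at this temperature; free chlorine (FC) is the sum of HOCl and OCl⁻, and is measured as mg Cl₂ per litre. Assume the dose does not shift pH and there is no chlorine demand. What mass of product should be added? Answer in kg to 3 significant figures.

6.09 kg

Volume: 276,000 US gal × 3.785 L/gal = 1,044,660 L.
[OCl⁻]/[HOCl] = 10^(pH − pKa) = 10^(7.45 − 7.49) = 0.912; fraction as HOCl = 1/(1 + 0.912) = 0.523.
Free chlorine required for 2.2 ppm HOCl: 2.2 / 0.523 = 4.206 ppm.
FC to add: 4.206 − 0.7 = 3.506 mg/L as Cl₂.
Cl₂ equivalent: 3.506 mg/L × 1,044,660 L = 3663 g.
Product at 60.1% available Cl: 3663 / 0.601 = 6095 g.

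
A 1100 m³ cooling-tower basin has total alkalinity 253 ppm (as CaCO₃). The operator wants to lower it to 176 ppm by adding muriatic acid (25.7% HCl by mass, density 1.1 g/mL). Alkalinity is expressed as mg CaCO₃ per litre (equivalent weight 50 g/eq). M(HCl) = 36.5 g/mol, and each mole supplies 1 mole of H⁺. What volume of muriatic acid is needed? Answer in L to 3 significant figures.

219 L

Volume: 1100 m³ = 1,100,000 L.
Alkalinity to neutralize: (253 − 176) = 77 mg/L as CaCO₃ × 1,100,000 L = 84,700 g as CaCO₃.
Equivalents of H⁺ required: 84,700 ÷ 50 g/eq = 1694 eq = 1694 mol HCl.
Mass of HCl: 1694 × 36.5 = 61,830 g.
Mass of 25.7% solution: 61,830 / 0.257 = 240,600 g.
Volume: 240,600 g ÷ 1.1 g/mL = 218,700 mL.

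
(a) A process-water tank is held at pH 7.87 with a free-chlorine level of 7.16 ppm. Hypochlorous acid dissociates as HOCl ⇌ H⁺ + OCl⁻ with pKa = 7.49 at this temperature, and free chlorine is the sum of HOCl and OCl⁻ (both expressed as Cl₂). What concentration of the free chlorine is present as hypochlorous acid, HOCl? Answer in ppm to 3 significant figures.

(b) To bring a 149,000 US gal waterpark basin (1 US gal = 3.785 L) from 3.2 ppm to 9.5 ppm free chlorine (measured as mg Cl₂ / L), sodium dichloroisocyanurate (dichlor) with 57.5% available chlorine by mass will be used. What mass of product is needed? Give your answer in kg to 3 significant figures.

(a) 2.11 ppm; (b) 6.18 kg

(a) [OCl⁻]/[HOCl] = 10^(pH − pKa) = 10^(7.87 − 7.49) = 10^0.38 = 2.399.
(a) Fraction as HOCl = 1 / (1 + 2.399) = 0.2942.
(a) HOCl = 0.2942 × 7.16 ppm = 2.107 ppm.

(b) Volume: 149,000 US gal × 3.785 L/gal = 563,965 L.
(b) Chlorine deficit: 9.5 − 3.2 = 6.3 ppm = 6.3 mg/L as Cl₂.
(b) Cl₂ equivalent needed: 6.3 mg/L × 563,965 L = 3,553,000 mg = 3553 g.
(b) Product at 57.5% available chlorine: 3553 / 0.575 = 6179 g.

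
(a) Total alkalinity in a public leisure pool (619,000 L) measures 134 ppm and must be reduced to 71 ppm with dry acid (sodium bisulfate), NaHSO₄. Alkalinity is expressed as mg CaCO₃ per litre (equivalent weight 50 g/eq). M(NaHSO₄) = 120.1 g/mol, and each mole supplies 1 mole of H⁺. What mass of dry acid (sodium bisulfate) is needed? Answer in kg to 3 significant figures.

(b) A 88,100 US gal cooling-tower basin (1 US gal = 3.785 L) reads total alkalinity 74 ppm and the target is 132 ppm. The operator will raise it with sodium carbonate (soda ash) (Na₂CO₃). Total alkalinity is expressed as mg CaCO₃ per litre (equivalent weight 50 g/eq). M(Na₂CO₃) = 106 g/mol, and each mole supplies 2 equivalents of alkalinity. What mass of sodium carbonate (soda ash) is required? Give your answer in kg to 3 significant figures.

(a) Alkalinity to neutralize: (134 − 71) = 63 mg/L as CaCO₃ × 619,000 L = 39,000 g as CaCO₃.
(a) Equivalents of H⁺ required: 39,000 ÷ 50 g/eq = 779.9 eq = 779.9 mol NaHSO₄.
(a) Mass of NaHSO₄: 779.9 × 120.1 = 93,670 g.

(b) Volume: 88,100 US gal × 3.785 L/gal = 333,458 L.
(b) Alkalinity to add: (132 − 74) = 58 mg/L as CaCO₃ × 333,458 L = 19,340 g as CaCO₃.
(b) Equivalents: 19,340 g ÷ 50 g/eq = 386.8 eq.
(b) Each mole of Na₂CO₃ supplies 2 eq, so 386.8 / 2 = 193.4 mol.
(b) Mass: 193.4 mol × 106 g/mol = 20,500 g.

(a) 93.7 kg; (b) 20.5 kg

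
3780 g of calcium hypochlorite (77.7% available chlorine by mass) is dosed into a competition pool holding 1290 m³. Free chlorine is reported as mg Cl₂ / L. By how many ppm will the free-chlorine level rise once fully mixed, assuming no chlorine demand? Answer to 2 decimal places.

2.28 ppm

Volume: 1290 m³ = 1,290,000 L.
Available chlorine delivered: 3780 g × 0.777 = 2937 g as Cl₂.
Concentration rise: 2937 g / 1,290,000 L = 2.277 mg/L = 2.28 ppm.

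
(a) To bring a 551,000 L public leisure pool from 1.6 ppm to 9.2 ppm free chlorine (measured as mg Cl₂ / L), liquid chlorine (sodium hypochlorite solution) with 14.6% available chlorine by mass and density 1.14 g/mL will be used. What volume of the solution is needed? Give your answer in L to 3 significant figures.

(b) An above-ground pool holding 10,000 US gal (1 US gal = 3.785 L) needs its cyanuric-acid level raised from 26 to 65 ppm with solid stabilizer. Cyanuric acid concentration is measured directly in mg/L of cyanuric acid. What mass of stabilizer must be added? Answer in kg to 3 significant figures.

(a) Chlorine deficit: 9.2 − 1.6 = 7.6 ppm = 7.6 mg/L as Cl₂.
(a) Cl₂ equivalent needed: 7.6 mg/L × 551,000 L = 4,188,000 mg = 4188 g.
(a) Product at 14.6% available chlorine: 4188 / 0.146 = 28,680 g.
(a) Volume at density 1.14 g/mL: 28,680 g ÷ 1.14 g/mL = 25,160 mL.

(b) Volume: 10,000 US gal × 3.785 L/gal = 37,850 L.
(b) CYA to add: (65 − 26) = 39 mg/L × 37,850 L = 1476 g cyanuric acid.

(a) 25.2 L; (b) 1.48 kg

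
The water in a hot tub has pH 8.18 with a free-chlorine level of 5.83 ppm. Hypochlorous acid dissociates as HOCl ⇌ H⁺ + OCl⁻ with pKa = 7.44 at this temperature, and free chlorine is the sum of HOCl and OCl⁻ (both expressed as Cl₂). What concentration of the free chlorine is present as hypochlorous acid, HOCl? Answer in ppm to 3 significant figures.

0.898 ppm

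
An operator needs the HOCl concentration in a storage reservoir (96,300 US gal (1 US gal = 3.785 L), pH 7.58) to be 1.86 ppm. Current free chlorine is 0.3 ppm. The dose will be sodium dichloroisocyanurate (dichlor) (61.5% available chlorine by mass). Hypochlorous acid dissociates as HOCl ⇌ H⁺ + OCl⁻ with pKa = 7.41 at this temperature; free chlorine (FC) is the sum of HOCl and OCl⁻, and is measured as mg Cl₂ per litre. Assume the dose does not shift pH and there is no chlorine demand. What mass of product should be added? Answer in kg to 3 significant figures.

2.56 kg

Volume: 96,300 US gal × 3.785 L/gal = 364,496 L.
[OCl⁻]/[HOCl] = 10^(pH − pKa) = 10^(7.58 − 7.41) = 1.479; fraction as HOCl = 1/(1 + 1.479) = 0.4034.
Free chlorine required for 1.86 ppm HOCl: 1.86 / 0.4034 = 4.611 ppm.
FC to add: 4.611 − 0.3 = 4.311 mg/L as Cl₂.
Cl₂ equivalent: 4.311 mg/L × 364,496 L = 1571 g.
Product at 61.5% available Cl: 1571 / 0.615 = 2555 g.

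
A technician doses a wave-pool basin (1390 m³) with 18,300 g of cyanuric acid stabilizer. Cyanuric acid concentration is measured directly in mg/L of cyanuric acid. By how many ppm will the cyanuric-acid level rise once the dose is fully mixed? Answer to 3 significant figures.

13.2 ppm

Volume: 1390 m³ = 1,390,000 L.
Rise: 18,300 g / 1,390,000 L × 1000 = 13.17 mg/L.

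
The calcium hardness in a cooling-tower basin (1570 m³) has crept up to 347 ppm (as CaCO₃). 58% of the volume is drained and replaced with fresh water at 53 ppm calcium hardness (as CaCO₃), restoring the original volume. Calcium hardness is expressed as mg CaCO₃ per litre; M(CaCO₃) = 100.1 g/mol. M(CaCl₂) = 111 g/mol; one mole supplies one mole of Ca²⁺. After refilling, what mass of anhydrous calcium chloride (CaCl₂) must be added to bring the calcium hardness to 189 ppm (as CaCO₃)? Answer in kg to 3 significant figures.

21.8 kg

Volume: 1570 m³ = 1,570,000 L.
After draining 58% and refilling: 347 × 0.42 + 53 × 0.58 = 176.48 ppm.
Deficit to target: 189 − 176.48 = 12.52 mg/L.
As CaCO₃: 12.52 mg/L × 1,570,000 L = 19,660 g; ÷ 100.1 = 196.4 mol Ca²⁺.
Mass: 196.4 × 111 = 21,800 g.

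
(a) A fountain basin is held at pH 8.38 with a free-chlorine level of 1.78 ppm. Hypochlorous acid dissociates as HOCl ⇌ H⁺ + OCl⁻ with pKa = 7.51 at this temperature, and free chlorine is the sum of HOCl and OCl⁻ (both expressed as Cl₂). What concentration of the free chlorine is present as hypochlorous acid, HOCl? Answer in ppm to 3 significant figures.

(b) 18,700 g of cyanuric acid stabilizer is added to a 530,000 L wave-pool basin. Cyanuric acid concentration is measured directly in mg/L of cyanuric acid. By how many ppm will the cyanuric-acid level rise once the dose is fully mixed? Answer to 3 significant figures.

(a) 0.212 ppm; (b) 35.3 ppm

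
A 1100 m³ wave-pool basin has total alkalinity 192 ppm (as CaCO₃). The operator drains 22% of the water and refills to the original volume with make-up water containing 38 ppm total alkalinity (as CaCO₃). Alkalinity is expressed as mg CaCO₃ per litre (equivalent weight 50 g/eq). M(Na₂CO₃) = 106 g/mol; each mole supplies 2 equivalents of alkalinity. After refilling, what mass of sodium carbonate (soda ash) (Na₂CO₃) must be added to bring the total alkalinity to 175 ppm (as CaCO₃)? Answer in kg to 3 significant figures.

Volume: 1100 m³ = 1,100,000 L.
After draining 22% and refilling: 192 × 0.78 + 38 × 0.22 = 158.12 ppm.
Deficit to target: 175 − 158.12 = 16.88 mg/L.
As CaCO₃: 16.88 mg/L × 1,100,000 L = 18,570 g; ÷ 50 g/eq ÷ 2 = 185.7 mol Na₂CO₃.
Mass: 185.7 × 106 = 19,680 g.

19.7 kg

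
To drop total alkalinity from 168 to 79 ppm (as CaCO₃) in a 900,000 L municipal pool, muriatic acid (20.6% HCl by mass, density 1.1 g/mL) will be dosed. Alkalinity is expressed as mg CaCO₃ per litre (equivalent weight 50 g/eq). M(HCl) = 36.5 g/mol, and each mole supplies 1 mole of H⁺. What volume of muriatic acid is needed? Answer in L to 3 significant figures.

258 L

Alkalinity to neutralize: (168 − 79) = 89 mg/L as CaCO₃ × 900,000 L = 80,100 g as CaCO₃.
Equivalents of H⁺ required: 80,100 ÷ 50 g/eq = 1602 eq = 1602 mol HCl.
Mass of HCl: 1602 × 36.5 = 58,470 g.
Mass of 20.6% solution: 58,470 / 0.206 = 283,800 g.
Volume: 283,800 g ÷ 1.1 g/mL = 258,000 mL.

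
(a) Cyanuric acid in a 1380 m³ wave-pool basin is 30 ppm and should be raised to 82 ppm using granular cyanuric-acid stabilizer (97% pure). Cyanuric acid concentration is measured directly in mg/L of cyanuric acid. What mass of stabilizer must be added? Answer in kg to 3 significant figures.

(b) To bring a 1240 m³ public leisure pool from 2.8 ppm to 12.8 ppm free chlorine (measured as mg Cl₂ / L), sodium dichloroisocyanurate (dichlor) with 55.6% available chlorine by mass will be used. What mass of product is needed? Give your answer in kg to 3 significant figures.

(a) 74.0 kg; (b) 22.3 kg

(a) Volume: 1380 m³ = 1,380,000 L.
(a) CYA to add: (82 − 30) = 52 mg/L × 1,380,000 L = 71,760 g cyanuric acid.
(a) At 97% purity: 71,760 / 0.97 = 73,980 g product.

(b) Volume: 1240 m³ = 1,240,000 L.
(b) Chlorine deficit: 12.8 − 2.8 = 10 ppm = 10 mg/L as Cl₂.
(b) Cl₂ equivalent needed: 10 mg/L × 1,240,000 L = 12,400,000 mg = 12,400 g.
(b) Product at 55.6% available chlorine: 12,400 / 0.556 = 22,300 g.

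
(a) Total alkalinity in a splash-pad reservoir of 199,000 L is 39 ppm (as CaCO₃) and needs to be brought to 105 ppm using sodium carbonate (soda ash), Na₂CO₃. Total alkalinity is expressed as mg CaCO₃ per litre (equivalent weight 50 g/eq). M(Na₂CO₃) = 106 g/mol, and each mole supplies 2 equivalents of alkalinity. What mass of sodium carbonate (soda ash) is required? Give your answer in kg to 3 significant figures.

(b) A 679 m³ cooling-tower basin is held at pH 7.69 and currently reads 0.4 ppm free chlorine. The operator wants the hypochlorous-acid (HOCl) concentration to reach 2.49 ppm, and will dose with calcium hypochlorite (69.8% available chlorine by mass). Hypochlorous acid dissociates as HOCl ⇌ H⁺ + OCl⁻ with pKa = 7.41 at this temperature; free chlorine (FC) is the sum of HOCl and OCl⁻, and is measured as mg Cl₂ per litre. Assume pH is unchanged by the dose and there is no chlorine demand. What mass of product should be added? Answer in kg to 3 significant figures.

(a) 13.9 kg; (b) 6.65 kg

(a) Alkalinity to add: (105 − 39) = 66 mg/L as CaCO₃ × 199,000 L = 13,130 g as CaCO₃.
(a) Equivalents: 13,130 g ÷ 50 g/eq = 262.7 eq.
(a) Each mole of Na₂CO₃ supplies 2 eq, so 262.7 / 2 = 131.3 mol.
(a) Mass: 131.3 mol × 106 g/mol = 13,920 g.

(b) Volume: 679 m³ = 679,000 L.
(b) [OCl⁻]/[HOCl] = 10^(pH − pKa) = 10^(7.69 − 7.41) = 1.905; fraction as HOCl = 1/(1 + 1.905) = 0.3442.
(b) Free chlorine required for 2.49 ppm HOCl: 2.49 / 0.3442 = 7.235 ppm.
(b) FC to add: 7.235 − 0.4 = 6.835 mg/L as Cl₂.
(b) Cl₂ equivalent: 6.835 mg/L × 679,000 L = 4641 g.
(b) Product at 69.8% available Cl: 4641 / 0.698 = 6649 g.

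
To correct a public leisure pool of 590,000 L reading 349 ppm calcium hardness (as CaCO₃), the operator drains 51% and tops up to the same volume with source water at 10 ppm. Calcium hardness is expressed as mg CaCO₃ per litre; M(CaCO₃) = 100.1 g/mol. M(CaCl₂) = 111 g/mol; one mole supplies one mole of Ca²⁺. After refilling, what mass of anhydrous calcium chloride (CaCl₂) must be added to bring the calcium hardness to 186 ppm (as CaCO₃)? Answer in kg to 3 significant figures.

6.47 kg

After draining 51% and refilling: 349 × 0.49 + 10 × 0.51 = 176.11 ppm.
Deficit to target: 186 − 176.11 = 9.89 mg/L.
As CaCO₃: 9.89 mg/L × 590,000 L = 5835 g; ÷ 100.1 = 58.29 mol Ca²⁺.
Mass: 58.29 × 111 = 6470 g.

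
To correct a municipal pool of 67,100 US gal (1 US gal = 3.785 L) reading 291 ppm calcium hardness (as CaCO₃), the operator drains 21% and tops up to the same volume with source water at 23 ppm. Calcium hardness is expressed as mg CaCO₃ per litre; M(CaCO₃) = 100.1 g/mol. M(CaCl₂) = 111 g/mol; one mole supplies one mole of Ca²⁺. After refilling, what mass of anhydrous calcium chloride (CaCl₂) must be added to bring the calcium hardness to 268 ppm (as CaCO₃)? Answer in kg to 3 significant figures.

9.37 kg

Volume: 67,100 US gal × 3.785 L/gal = 253,974 L.
After draining 21% and refilling: 291 × 0.79 + 23 × 0.21 = 234.72 ppm.
Deficit to target: 268 − 234.72 = 33.28 mg/L.
As CaCO₃: 33.28 mg/L × 253,974 L = 8452 g; ÷ 100.1 = 84.44 mol Ca²⁺.
Mass: 84.44 × 111 = 9373 g.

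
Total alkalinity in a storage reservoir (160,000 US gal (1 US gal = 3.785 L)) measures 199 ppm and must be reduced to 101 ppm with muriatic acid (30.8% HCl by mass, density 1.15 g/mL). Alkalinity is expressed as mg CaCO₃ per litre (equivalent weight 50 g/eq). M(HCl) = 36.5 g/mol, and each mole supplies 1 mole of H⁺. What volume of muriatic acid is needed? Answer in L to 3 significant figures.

122 L

Volume: 160,000 US gal × 3.785 L/gal = 605,600 L.
Alkalinity to neutralize: (199 − 101) = 98 mg/L as CaCO₃ × 605,600 L = 59,350 g as CaCO₃.
Equivalents of H⁺ required: 59,350 ÷ 50 g/eq = 1187 eq = 1187 mol HCl.
Mass of HCl: 1187 × 36.5 = 43,320 g.
Mass of 30.8% solution: 43,320 / 0.308 = 140,700 g.
Volume: 140,700 g ÷ 1.15 g/mL = 122,300 mL.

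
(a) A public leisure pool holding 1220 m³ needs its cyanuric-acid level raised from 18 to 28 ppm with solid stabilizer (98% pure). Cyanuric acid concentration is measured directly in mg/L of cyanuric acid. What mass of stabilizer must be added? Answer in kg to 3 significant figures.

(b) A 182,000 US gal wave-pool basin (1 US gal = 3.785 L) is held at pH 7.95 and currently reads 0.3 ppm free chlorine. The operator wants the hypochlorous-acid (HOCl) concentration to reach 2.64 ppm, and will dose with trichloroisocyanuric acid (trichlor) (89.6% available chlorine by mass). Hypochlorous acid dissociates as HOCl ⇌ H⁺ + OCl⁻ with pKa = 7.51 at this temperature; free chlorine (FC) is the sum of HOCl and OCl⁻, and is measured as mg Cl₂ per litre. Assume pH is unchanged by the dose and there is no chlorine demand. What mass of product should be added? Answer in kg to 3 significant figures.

(a) Volume: 1220 m³ = 1,220,000 L.
(a) CYA to add: (28 − 18) = 10 mg/L × 1,220,000 L = 12,200 g cyanuric acid.
(a) At 98% purity: 12,200 / 0.98 = 12,450 g product.

(b) Volume: 182,000 US gal × 3.785 L/gal = 688,870 L.
(b) [OCl⁻]/[HOCl] = 10^(pH − pKa) = 10^(7.95 − 7.51) = 2.754; fraction as HOCl = 1/(1 + 2.754) = 0.2664.
(b) Free chlorine required for 2.64 ppm HOCl: 2.64 / 0.2664 = 9.911 ppm.
(b) FC to add: 9.911 − 0.3 = 9.611 mg/L as Cl₂.
(b) Cl₂ equivalent: 9.611 mg/L × 688,870 L = 6621 g.
(b) Product at 89.6% available Cl: 6621 / 0.896 = 7389 g.

(a) 12.4 kg; (b) 7.39 kg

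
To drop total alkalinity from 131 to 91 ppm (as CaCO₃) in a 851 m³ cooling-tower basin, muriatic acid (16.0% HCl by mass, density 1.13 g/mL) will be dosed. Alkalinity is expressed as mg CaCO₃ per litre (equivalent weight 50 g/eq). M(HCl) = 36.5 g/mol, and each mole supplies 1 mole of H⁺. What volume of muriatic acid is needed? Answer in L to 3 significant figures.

137 L

Volume: 851 m³ = 851,000 L.
Alkalinity to neutralize: (131 − 91) = 40 mg/L as CaCO₃ × 851,000 L = 34,040 g as CaCO₃.
Equivalents of H⁺ required: 34,040 ÷ 50 g/eq = 680.8 eq = 680.8 mol HCl.
Mass of HCl: 680.8 × 36.5 = 24,850 g.
Mass of 16.0% solution: 24,850 / 0.16 = 155,300 g.
Volume: 155,300 g ÷ 1.13 g/mL = 137,400 mL.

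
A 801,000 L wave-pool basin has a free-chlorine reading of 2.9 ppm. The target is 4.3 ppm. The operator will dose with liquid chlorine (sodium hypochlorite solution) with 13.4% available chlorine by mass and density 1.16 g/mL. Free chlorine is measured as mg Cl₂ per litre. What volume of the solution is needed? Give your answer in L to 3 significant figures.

7.21 L

Chlorine deficit: 4.3 − 2.9 = 1.4 ppm = 1.4 mg/L as Cl₂.
Cl₂ equivalent needed: 1.4 mg/L × 801,000 L = 1,121,000 mg = 1121 g.
Product at 13.4% available chlorine: 1121 / 0.134 = 8369 g.
Volume at density 1.16 g/mL: 8369 g ÷ 1.16 g/mL = 7214 mL.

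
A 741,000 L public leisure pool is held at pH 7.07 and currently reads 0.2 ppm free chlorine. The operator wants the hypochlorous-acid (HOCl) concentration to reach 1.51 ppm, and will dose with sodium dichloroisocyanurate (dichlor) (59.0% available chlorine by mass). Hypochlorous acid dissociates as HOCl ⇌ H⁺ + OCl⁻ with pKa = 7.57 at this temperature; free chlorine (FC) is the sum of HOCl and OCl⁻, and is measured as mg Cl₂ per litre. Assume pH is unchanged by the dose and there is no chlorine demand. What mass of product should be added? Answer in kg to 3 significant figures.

2.24 kg

[OCl⁻]/[HOCl] = 10^(pH − pKa) = 10^(7.07 − 7.57) = 0.3162; fraction as HOCl = 1/(1 + 0.3162) = 0.7597.
Free chlorine required for 1.51 ppm HOCl: 1.51 / 0.7597 = 1.988 ppm.
FC to add: 1.988 − 0.2 = 1.788 mg/L as Cl₂.
Cl₂ equivalent: 1.788 mg/L × 741,000 L = 1325 g.
Product at 59.0% available Cl: 1325 / 0.59 = 2245 g.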